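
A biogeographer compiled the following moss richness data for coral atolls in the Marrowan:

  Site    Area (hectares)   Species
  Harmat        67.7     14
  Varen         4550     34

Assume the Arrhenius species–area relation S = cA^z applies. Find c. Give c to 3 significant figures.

z = ln(S₂/S₁) / ln(A₂/A₁) = ln(34/14) / ln(4550/67.7) = 0.8873 / 4.2078 = 0.2109
c = S₁ / A₁^z = 14 / 67.7^0.2109 = 14 / 2.432 = 5.756

5.76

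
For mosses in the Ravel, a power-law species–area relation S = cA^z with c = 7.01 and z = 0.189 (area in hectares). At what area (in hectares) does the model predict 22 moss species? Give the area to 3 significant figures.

22 = 7.01 × A^0.189  ⇒  A^0.189 = 22/7.01 = 3.138
ln A = ln(3.138) / 0.189 = 1.1437 / 0.189 = 6.0513
A = e^6.0513 ≈ 424.7 hectares

425 hectares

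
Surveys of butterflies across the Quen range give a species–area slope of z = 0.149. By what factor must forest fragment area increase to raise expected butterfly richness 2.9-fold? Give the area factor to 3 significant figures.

1270

(A₂/A₁)^0.149 = 2.9, so A₂/A₁ = 2.9^(1/0.149) = 2.9^6.711
ln(A₂/A₁) = ln 2.9 / 0.149 = 1.0647 / 0.149 = 7.1457
A₂/A₁ = e^7.1457 ≈ 1269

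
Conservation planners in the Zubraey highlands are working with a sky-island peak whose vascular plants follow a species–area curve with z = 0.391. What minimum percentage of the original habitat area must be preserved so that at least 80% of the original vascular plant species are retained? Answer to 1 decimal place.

56.5%

Need (A_new/A_old)^0.391 = 0.8, so A_new/A_old = 0.8^(1/0.391) = 0.8^2.558
ln(A_new/A_old) = ln 0.8 / 0.391 = -0.2231 / 0.391 = -0.5707
A_new/A_old = e^-0.5707 ≈ 0.5651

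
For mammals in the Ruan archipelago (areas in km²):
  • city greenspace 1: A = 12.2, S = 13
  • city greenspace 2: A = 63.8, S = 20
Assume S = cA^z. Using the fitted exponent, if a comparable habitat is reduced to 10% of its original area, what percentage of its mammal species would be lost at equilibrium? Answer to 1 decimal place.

45.1%

z = ln(20/13) / ln(63.8/12.2) = 0.4308 / 1.6543 = 0.2604
S_new/S_old = (A_new/A_old)^z = 0.1^0.2604 = exp(0.2604 × -2.3026) = 0.549
Fraction lost = 1 − 0.549 = 0.451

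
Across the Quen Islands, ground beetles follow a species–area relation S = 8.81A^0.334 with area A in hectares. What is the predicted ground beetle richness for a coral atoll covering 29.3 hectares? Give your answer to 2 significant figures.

27

S = 8.81 × 29.3^0.334
ln S = ln 8.81 + 0.334 × ln 29.3 = 2.1759 + 0.334 × 3.3776 = 3.3040
S = e^3.3040 ≈ 27.22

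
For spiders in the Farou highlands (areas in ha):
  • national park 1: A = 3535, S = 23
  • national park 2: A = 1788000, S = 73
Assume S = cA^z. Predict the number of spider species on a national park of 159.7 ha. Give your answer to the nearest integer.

z = ln(73/23) / ln(1788000/3535) = 1.1550 / 6.2261 = 0.1855
c = 23 / 3535^0.1855 = 23 / 4.552 = 5.052
S₃ = 5.052 × 159.7^0.1855 = 5.052 × 2.563 ≈ 12.95

13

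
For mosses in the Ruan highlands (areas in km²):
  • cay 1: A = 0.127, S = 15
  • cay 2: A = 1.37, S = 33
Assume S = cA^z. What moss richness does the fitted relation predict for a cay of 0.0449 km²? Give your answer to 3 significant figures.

10.6

z = ln(33/15) / ln(1.37/0.127) = 0.7885 / 2.3784 = 0.3315
c = 15 / 0.127^0.3315 = 15 / 0.5045 = 29.73
S₃ = 29.73 × 0.0449^0.3315 = 29.73 × 0.3574 ≈ 10.63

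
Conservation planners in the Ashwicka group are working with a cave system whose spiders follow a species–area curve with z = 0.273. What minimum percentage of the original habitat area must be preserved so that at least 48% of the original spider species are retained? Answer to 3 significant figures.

6.80%

Need (A_new/A_old)^0.273 = 0.48, so A_new/A_old = 0.48^(1/0.273) = 0.48^3.663
ln(A_new/A_old) = ln 0.48 / 0.273 = -0.7340 / 0.273 = -2.6885
A_new/A_old = e^-2.6885 ≈ 0.06798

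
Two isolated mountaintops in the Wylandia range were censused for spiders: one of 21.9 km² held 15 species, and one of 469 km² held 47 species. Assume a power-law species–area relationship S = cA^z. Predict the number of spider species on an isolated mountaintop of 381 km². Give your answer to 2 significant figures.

43

z = ln(47/15) / ln(469/21.9) = 1.1421 / 3.0641 = 0.3727
c = 15 / 21.9^0.3727 = 15 / 3.16 = 4.747
S₃ = 4.747 × 381^0.3727 = 4.747 × 9.162 ≈ 43.5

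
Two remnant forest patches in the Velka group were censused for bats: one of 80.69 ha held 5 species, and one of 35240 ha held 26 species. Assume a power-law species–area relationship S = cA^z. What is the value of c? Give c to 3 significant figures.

1.52

z = ln(S₂/S₁) / ln(A₂/A₁) = ln(26/5) / ln(35240/80.69) = 1.6487 / 6.0793 = 0.2712
c = S₁ / A₁^z = 5 / 80.69^0.2712 = 5 / 3.289 = 1.52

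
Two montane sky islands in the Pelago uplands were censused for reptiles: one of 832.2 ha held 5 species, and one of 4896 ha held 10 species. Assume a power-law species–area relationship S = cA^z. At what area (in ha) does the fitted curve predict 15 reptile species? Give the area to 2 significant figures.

14000 ha

z = ln(10/5) / ln(4896/832.2) = 0.6931 / 1.7721 = 0.3911
c = 5 / 832.2^0.3911 = 5 / 13.87 = 0.3604
A = (15/0.3604)^(1/0.3911) ⇒ ln A = ln(41.62)/0.3911 = 9.5328
A = e^9.5328 ≈ 13805 ha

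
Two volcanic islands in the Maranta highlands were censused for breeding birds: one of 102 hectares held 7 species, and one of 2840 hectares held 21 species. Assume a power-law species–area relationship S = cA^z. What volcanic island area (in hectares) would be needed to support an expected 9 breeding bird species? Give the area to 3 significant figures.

z = ln(21/7) / ln(2840/102) = 1.0986 / 3.3266 = 0.3303
c = 7 / 102^0.3303 = 7 / 4.606 = 1.52
A = (9/1.52)^(1/0.3303) ⇒ ln A = ln(5.922)/0.3303 = 5.3860
A = e^5.3860 ≈ 218.3 hectares

218 hectares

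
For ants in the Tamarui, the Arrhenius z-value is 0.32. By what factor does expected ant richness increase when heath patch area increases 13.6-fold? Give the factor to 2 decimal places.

S₂/S₁ = (A₂/A₁)^z = 13.6^0.32
ln(S₂/S₁) = 0.32 × ln 13.6 = 0.32 × 2.6101 = 0.8352
S₂/S₁ = e^0.8352 ≈ 2.305

2.31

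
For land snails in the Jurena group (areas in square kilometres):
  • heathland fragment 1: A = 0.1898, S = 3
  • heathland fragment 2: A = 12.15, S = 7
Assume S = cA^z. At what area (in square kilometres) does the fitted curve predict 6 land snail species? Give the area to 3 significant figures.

z = ln(7/3) / ln(12.15/0.1898) = 0.8473 / 4.1591 = 0.2037
c = 3 / 0.1898^0.2037 = 3 / 0.7128 = 4.209
A = (6/4.209)^(1/0.2037) ⇒ ln A = ln(1.426)/0.2037 = 1.7407
A = e^1.7407 ≈ 5.701 square kilometres

5.70 square kilometres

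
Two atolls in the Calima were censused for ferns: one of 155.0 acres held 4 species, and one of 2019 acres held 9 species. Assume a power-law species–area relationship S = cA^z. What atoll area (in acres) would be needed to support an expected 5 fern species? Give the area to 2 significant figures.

z = ln(9/4) / ln(2019/155) = 0.8109 / 2.5669 = 0.3159
c = 4 / 155^0.3159 = 4 / 4.92 = 0.813
A = (5/0.813)^(1/0.3159) ⇒ ln A = ln(6.15)/0.3159 = 5.7498
A = e^5.7498 ≈ 314.1 acres

310 acres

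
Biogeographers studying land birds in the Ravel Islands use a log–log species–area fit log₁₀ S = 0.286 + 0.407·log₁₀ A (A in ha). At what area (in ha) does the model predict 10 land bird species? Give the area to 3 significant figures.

10 = 1.932 × A^0.407  ⇒  A^0.407 = 10/1.932 = 5.176
ln A = ln(5.176) / 0.407 = 1.6440 / 0.407 = 4.0394
A = e^4.0394 ≈ 56.79 ha

56.8 ha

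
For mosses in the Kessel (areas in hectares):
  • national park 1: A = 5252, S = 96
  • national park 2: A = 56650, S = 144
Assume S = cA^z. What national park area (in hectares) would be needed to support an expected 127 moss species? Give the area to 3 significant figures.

27100 hectares

z = ln(144/96) / ln(56650/5252) = 0.4055 / 2.3783 = 0.1705
c = 96 / 5252^0.1705 = 96 / 4.308 = 22.28
A = (127/22.28)^(1/0.1705) ⇒ ln A = ln(5.699)/0.1705 = 10.2078
A = e^10.2078 ≈ 27113 hectares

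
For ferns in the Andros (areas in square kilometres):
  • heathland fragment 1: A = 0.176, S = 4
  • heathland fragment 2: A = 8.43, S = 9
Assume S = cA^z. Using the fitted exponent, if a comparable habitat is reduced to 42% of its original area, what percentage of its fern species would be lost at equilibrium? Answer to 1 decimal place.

16.6%

z = ln(9/4) / ln(8.43/0.176) = 0.8109 / 3.8691 = 0.2096
S_new/S_old = (A_new/A_old)^z = 0.42^0.2096 = exp(0.2096 × -0.8675) = 0.8337
Fraction lost = 1 − 0.8337 = 0.1663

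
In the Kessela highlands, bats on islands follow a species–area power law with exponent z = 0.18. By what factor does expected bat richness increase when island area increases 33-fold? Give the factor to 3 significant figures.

1.88

S₂/S₁ = (A₂/A₁)^z = 33^0.18
ln(S₂/S₁) = 0.18 × ln 33 = 0.18 × 3.4965 = 0.6294
S₂/S₁ = e^0.6294 ≈ 1.876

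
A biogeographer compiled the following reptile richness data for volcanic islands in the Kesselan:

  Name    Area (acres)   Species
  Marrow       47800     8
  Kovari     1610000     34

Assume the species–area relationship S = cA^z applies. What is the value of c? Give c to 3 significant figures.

0.0950

z = ln(S₂/S₁) / ln(A₂/A₁) = ln(34/8) / ln(1610000/47800) = 1.4469 / 3.5170 = 0.4114
c = S₁ / A₁^z = 8 / 47800^0.4114 = 8 / 84.17 = 0.09504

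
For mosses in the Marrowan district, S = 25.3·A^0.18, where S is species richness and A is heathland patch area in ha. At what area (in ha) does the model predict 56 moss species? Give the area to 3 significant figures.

82.6 ha

56 = 25.3 × A^0.18  ⇒  A^0.18 = 56/25.3 = 2.213
ln A = ln(2.213) / 0.18 = 0.7945 / 0.18 = 4.4142
A = e^4.4142 ≈ 82.61 ha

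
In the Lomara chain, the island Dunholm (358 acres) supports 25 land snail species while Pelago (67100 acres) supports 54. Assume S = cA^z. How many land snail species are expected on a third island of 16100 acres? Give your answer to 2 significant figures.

z = ln(54/25) / ln(67100/358) = 0.7701 / 5.2334 = 0.1472
c = 25 / 358^0.1472 = 25 / 2.376 = 10.52
S₃ = 10.52 × 16100^0.1472 = 10.52 × 4.16 ≈ 43.77

44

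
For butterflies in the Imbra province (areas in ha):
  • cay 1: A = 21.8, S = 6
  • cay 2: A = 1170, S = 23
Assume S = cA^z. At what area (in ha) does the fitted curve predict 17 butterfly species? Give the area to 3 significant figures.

478 ha

z = ln(23/6) / ln(1170/21.8) = 1.3437 / 3.9828 = 0.3374
c = 6 / 21.8^0.3374 = 6 / 2.829 = 2.121
A = (17/2.121)^(1/0.3374) ⇒ ln A = ln(8.014)/0.3374 = 6.1688
A = e^6.1688 ≈ 477.6 ha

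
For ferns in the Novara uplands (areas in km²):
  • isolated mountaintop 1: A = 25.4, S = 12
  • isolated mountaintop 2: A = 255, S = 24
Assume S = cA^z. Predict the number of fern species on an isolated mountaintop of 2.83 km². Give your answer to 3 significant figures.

6.21

z = ln(24/12) / ln(255/25.4) = 0.6931 / 2.3065 = 0.3005
c = 12 / 25.4^0.3005 = 12 / 2.643 = 4.539
S₃ = 4.539 × 2.83^0.3005 = 4.539 × 1.367 ≈ 6.205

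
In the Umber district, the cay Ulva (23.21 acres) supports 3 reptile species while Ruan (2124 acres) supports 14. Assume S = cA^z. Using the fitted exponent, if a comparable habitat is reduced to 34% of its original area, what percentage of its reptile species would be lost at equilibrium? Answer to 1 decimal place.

z = ln(14/3) / ln(2124/23.21) = 1.5404 / 4.5165 = 0.3411
S_new/S_old = (A_new/A_old)^z = 0.34^0.3411 = exp(0.3411 × -1.0788) = 0.6922
Fraction lost = 1 − 0.6922 = 0.3078

30.8%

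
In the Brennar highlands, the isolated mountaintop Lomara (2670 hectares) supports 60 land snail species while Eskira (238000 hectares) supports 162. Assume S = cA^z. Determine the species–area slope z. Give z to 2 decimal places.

Taking logs: ln S = ln c + z ln A, so z = (ln S₂ − ln S₁)/(ln A₂ − ln A₁).
z = ln(162/60) / ln(238000/2670) = ln(2.7) / ln(89.14) = 0.9933 / 4.4902 = 0.2212

0.22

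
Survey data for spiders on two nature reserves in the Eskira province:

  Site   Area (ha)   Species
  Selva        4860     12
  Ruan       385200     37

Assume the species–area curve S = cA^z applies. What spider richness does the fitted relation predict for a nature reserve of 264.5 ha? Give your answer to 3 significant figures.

5.67

z = ln(37/12) / ln(385200/4860) = 1.1260 / 4.3727 = 0.2575
c = 12 / 4860^0.2575 = 12 / 8.899 = 1.348
S₃ = 1.348 × 264.5^0.2575 = 1.348 × 4.205 ≈ 5.671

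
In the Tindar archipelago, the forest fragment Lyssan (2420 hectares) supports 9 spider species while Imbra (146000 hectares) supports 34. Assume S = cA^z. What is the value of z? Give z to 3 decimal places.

0.324

Taking logs: ln S = ln c + z ln A, so z = (ln S₂ − ln S₁)/(ln A₂ − ln A₁).
z = ln(34/9) / ln(146000/2420) = ln(3.778) / ln(60.33) = 1.3291 / 4.0998 = 0.3242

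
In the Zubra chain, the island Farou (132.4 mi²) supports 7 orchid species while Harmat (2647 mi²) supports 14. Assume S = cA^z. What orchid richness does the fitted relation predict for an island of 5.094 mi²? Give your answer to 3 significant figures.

z = ln(14/7) / ln(2647/132.4) = 0.6931 / 2.9954 = 0.2314
c = 7 / 132.4^0.2314 = 7 / 3.098 = 2.26
S₃ = 2.26 × 5.094^0.2314 = 2.26 × 1.458 ≈ 3.294

3.29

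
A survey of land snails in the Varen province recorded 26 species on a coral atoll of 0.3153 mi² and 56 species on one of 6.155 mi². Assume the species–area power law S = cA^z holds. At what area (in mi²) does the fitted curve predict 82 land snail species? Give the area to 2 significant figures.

27 mi²

z = ln(56/26) / ln(6.155/0.3153) = 0.7673 / 2.9715 = 0.2582
c = 26 / 0.3153^0.2582 = 26 / 0.7423 = 35.03
A = (82/35.03)^(1/0.2582) ⇒ ln A = ln(2.341)/0.2582 = 3.2943
A = e^3.2943 ≈ 26.96 mi²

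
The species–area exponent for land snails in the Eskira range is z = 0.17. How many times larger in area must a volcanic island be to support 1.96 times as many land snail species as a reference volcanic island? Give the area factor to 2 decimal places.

(A₂/A₁)^0.17 = 1.96, so A₂/A₁ = 1.96^(1/0.17) = 1.96^5.882
ln(A₂/A₁) = ln 1.96 / 0.17 = 0.6729 / 0.17 = 3.9585
A₂/A₁ = e^3.9585 ≈ 52.38

52.38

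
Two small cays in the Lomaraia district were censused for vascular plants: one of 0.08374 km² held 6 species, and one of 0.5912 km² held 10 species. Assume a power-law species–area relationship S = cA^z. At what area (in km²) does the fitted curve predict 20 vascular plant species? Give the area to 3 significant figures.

8.38 km²

z = ln(10/6) / ln(0.5912/0.08374) = 0.5108 / 1.9544 = 0.2614
c = 6 / 0.08374^0.2614 = 6 / 0.523 = 11.47
A = (20/11.47)^(1/0.2614) ⇒ ln A = ln(1.743)/0.2614 = 2.1264
A = e^2.1264 ≈ 8.385 km²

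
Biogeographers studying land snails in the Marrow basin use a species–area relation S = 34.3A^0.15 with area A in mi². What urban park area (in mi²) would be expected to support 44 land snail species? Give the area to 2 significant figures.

44 = 34.3 × A^0.15  ⇒  A^0.15 = 44/34.3 = 1.283
ln A = ln(1.283) / 0.15 = 0.2490 / 0.15 = 1.6603
A = e^1.6603 ≈ 5.261 mi²

5.3 mi²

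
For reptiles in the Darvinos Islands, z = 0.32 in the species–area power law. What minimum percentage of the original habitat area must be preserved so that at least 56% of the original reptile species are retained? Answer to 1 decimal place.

16.3%

Need (A_new/A_old)^0.32 = 0.56, so A_new/A_old = 0.56^(1/0.32) = 0.56^3.125
ln(A_new/A_old) = ln 0.56 / 0.32 = -0.5798 / 0.32 = -1.8119
A_new/A_old = e^-1.8119 ≈ 0.1633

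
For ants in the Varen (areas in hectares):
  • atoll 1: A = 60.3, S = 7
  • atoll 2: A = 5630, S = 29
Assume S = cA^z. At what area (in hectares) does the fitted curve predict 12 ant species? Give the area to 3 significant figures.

337 hectares

z = ln(29/7) / ln(5630/60.3) = 1.4214 / 4.5365 = 0.3133
c = 7 / 60.3^0.3133 = 7 / 3.613 = 1.938
A = (12/1.938)^(1/0.3133) ⇒ ln A = ln(6.193)/0.3133 = 5.8196
A = e^5.8196 ≈ 336.8 hectares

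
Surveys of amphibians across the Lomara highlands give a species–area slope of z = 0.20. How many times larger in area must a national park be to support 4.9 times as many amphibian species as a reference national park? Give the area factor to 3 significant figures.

2820

(A₂/A₁)^0.2 = 4.9, so A₂/A₁ = 4.9^(1/0.2) = 4.9^5
ln(A₂/A₁) = ln 4.9 / 0.2 = 1.5892 / 0.2 = 7.9462
A₂/A₁ = e^7.9462 ≈ 2825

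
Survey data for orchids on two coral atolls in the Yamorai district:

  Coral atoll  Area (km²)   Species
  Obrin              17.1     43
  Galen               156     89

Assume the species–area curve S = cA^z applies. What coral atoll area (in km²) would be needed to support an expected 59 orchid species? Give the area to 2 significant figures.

z = ln(89/43) / ln(156/17.1) = 0.7274 / 2.2108 = 0.3290
c = 43 / 17.1^0.3290 = 43 / 2.545 = 16.9
A = (59/16.9)^(1/0.3290) ⇒ ln A = ln(3.492)/0.3290 = 3.8005
A = e^3.8005 ≈ 44.72 km²

45 km²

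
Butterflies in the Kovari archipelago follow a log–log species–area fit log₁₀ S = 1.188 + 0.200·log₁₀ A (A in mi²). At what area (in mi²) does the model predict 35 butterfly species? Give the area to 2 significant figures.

60 mi²

35 = 15.42 × A^0.2  ⇒  A^0.2 = 35/15.42 = 2.27
ln A = ln(2.27) / 0.2 = 0.8199 / 0.2 = 4.0994
A = e^4.0994 ≈ 60.3 mi²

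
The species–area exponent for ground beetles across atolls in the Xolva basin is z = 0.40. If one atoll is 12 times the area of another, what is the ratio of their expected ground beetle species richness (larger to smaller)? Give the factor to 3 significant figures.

S₂/S₁ = (A₂/A₁)^z = 12^0.4
ln(S₂/S₁) = 0.4 × ln 12 = 0.4 × 2.4849 = 0.9940
S₂/S₁ = e^0.9940 ≈ 2.702

2.70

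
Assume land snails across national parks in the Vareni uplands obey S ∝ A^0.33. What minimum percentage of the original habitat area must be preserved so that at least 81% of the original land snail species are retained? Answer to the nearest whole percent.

53%

Need (A_new/A_old)^0.33 = 0.81, so A_new/A_old = 0.81^(1/0.33) = 0.81^3.03
ln(A_new/A_old) = ln 0.81 / 0.33 = -0.2107 / 0.33 = -0.6385
A_new/A_old = e^-0.6385 ≈ 0.5281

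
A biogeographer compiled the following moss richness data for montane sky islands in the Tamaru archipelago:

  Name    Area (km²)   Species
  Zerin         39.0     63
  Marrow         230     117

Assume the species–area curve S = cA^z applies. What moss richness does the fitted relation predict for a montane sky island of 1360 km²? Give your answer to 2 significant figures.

z = ln(117/63) / ln(230/39) = 0.6190 / 1.7745 = 0.3488
c = 63 / 39^0.3488 = 63 / 3.59 = 17.55
S₃ = 17.55 × 1360^0.3488 = 17.55 × 12.39 ≈ 217.5

220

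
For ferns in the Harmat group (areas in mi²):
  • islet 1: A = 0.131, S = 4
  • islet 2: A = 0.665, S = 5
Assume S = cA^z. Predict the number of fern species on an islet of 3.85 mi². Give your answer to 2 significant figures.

6.4

z = ln(5/4) / ln(0.665/0.131) = 0.2231 / 1.6246 = 0.1374
c = 4 / 0.131^0.1374 = 4 / 0.7564 = 5.288
S₃ = 5.288 × 3.85^0.1374 = 5.288 × 1.203 ≈ 6.364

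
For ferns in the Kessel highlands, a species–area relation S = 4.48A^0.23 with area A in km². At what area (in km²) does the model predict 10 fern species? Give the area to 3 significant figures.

10 = 4.48 × A^0.23  ⇒  A^0.23 = 10/4.48 = 2.232
ln A = ln(2.232) / 0.23 = 0.8030 / 0.23 = 3.4911
A = e^3.4911 ≈ 32.82 km²

32.8 km²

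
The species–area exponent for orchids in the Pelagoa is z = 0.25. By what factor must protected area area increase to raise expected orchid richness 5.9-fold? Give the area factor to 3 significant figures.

(A₂/A₁)^0.25 = 5.9, so A₂/A₁ = 5.9^(1/0.25) = 5.9^4
ln(A₂/A₁) = ln 5.9 / 0.25 = 1.7750 / 0.25 = 7.0998
A₂/A₁ = e^7.0998 ≈ 1212

1210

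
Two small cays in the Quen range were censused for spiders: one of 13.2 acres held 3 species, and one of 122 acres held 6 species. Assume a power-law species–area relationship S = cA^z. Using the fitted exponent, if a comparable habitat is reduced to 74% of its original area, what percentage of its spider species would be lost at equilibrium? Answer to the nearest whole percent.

z = ln(6/3) / ln(122/13.2) = 0.6931 / 2.2238 = 0.3117
S_new/S_old = (A_new/A_old)^z = 0.74^0.3117 = exp(0.3117 × -0.3011) = 0.9104
Fraction lost = 1 − 0.9104 = 0.08958

9%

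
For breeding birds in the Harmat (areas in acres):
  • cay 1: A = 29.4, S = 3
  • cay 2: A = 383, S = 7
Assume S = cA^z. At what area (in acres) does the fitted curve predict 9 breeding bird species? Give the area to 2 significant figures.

820 acres

z = ln(7/3) / ln(383/29.4) = 0.8473 / 2.5670 = 0.3301
c = 3 / 29.4^0.3301 = 3 / 3.052 = 0.9828
A = (9/0.9828)^(1/0.3301) ⇒ ln A = ln(9.157)/0.3301 = 6.7094
A = e^6.7094 ≈ 820.1 acres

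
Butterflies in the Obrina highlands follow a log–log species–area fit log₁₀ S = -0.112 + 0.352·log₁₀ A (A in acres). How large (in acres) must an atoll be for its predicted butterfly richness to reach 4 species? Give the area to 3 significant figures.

4 = 0.7727 × A^0.352  ⇒  A^0.352 = 4/0.7727 = 5.177
ln A = ln(5.177) / 0.352 = 1.6442 / 0.352 = 4.6710
A = e^4.6710 ≈ 106.8 acres

107 acres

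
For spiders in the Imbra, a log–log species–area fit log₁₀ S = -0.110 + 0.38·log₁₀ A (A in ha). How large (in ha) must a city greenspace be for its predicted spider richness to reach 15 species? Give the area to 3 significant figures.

15 = 0.7762 × A^0.38  ⇒  A^0.38 = 15/0.7762 = 19.32
ln A = ln(19.32) / 0.38 = 2.9613 / 0.38 = 7.7930
A = e^7.7930 ≈ 2424 ha

2420 ha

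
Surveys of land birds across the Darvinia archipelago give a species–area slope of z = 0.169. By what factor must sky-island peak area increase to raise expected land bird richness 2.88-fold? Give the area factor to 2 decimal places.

(A₂/A₁)^0.169 = 2.88, so A₂/A₁ = 2.88^(1/0.169) = 2.88^5.917
ln(A₂/A₁) = ln 2.88 / 0.169 = 1.0578 / 0.169 = 6.2591
A₂/A₁ = e^6.2591 ≈ 522.8

522.76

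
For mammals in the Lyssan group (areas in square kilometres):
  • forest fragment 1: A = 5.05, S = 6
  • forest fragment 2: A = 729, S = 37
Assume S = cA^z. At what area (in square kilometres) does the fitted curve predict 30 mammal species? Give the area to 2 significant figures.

410 square kilometres

z = ln(37/6) / ln(729/5.05) = 1.8192 / 4.9723 = 0.3659
c = 6 / 5.05^0.3659 = 6 / 1.808 = 3.318
A = (30/3.318)^(1/0.3659) ⇒ ln A = ln(9.042)/0.3659 = 6.0184
A = e^6.0184 ≈ 410.9 square kilometres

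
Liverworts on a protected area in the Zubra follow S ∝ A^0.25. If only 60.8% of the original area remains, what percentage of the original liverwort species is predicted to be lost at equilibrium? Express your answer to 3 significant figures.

11.7%

S_new/S_old = (A_new/A_old)^z = 0.608^0.25
= exp(0.25 × ln 0.608) = exp(0.25 × -0.4976) = exp(-0.1244) ≈ 0.883
Fraction lost = 1 − 0.883 = 0.117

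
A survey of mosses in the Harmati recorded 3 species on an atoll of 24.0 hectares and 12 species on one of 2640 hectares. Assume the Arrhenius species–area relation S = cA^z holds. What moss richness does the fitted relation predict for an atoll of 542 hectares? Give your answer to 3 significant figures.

7.52

z = ln(12/3) / ln(2640/24) = 1.3863 / 4.7005 = 0.2949
c = 3 / 24^0.2949 = 3 / 2.553 = 1.175
S₃ = 1.175 × 542^0.2949 = 1.175 × 6.402 ≈ 7.523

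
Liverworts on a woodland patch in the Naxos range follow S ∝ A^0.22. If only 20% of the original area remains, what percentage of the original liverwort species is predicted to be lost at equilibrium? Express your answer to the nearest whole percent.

S_new/S_old = (A_new/A_old)^z = 0.2^0.22
= exp(0.22 × ln 0.2) = exp(0.22 × -1.6094) = exp(-0.3541) ≈ 0.7018
Fraction lost = 1 − 0.7018 = 0.2982

30%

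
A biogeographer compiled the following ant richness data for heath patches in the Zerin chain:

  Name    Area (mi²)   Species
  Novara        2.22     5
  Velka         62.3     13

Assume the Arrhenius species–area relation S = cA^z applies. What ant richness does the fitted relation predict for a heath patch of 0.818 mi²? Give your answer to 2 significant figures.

3.8

z = ln(13/5) / ln(62.3/2.22) = 0.9555 / 3.3345 = 0.2866
c = 5 / 2.22^0.2866 = 5 / 1.257 = 3.979
S₃ = 3.979 × 0.818^0.2866 = 3.979 × 0.9441 ≈ 3.756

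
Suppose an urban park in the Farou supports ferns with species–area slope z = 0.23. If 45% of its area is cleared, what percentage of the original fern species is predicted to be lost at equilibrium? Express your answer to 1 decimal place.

12.8%

S_new/S_old = (A_new/A_old)^z = 0.55^0.23
= exp(0.23 × ln 0.55) = exp(0.23 × -0.5978) = exp(-0.1375) ≈ 0.8715
Fraction lost = 1 − 0.8715 = 0.1285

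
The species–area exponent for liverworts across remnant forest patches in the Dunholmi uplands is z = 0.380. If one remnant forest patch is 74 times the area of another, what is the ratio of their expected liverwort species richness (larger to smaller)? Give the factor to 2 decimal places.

5.13

S₂/S₁ = (A₂/A₁)^z = 74^0.38
ln(S₂/S₁) = 0.38 × ln 74 = 0.38 × 4.3041 = 1.6355
S₂/S₁ = e^1.6355 ≈ 5.132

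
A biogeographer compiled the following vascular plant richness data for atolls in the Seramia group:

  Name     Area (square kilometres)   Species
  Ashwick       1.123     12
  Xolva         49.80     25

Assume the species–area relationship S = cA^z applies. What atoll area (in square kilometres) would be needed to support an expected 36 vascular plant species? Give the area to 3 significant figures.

z = ln(25/12) / ln(49.8/1.123) = 0.7340 / 3.7920 = 0.1936
c = 12 / 1.123^0.1936 = 12 / 1.023 = 11.73
A = (36/11.73)^(1/0.1936) ⇒ ln A = ln(3.068)/0.1936 = 5.7919
A = e^5.7919 ≈ 327.6 square kilometres

328 square kilometres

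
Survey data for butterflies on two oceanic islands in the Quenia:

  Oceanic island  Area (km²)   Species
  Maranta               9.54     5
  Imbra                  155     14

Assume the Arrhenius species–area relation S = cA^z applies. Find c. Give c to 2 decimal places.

z = ln(S₂/S₁) / ln(A₂/A₁) = ln(14/5) / ln(155/9.54) = 1.0296 / 2.7879 = 0.3693
c = S₁ / A₁^z = 5 / 9.54^0.3693 = 5 / 2.3 = 2.174

2.17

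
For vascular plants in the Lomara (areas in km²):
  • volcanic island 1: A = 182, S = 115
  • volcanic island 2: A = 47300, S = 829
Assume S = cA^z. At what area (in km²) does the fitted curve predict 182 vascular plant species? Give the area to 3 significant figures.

663 km²

z = ln(829/115) / ln(47300/182) = 1.9753 / 5.5603 = 0.3553
c = 115 / 182^0.3553 = 115 / 6.352 = 18.11
A = (182/18.11)^(1/0.3553) ⇒ ln A = ln(10.05)/0.3553 = 6.4963
A = e^6.4963 ≈ 662.7 km²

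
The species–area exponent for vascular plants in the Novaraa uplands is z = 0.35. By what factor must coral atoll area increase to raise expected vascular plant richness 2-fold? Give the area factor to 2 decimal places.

7.25

(A₂/A₁)^0.35 = 2, so A₂/A₁ = 2^(1/0.35) = 2^2.857
ln(A₂/A₁) = ln 2 / 0.35 = 0.6931 / 0.35 = 1.9804
A₂/A₁ = e^1.9804 ≈ 7.246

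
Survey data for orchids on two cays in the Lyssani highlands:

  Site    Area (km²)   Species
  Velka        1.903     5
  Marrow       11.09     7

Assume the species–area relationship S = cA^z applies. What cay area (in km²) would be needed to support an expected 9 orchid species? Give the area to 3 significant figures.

z = ln(7/5) / ln(11.09/1.903) = 0.3365 / 1.7626 = 0.1909
c = 5 / 1.903^0.1909 = 5 / 1.131 = 4.422
A = (9/4.422)^(1/0.1909) ⇒ ln A = ln(2.035)/0.1909 = 3.7226
A = e^3.7226 ≈ 41.37 km²

41.4 km²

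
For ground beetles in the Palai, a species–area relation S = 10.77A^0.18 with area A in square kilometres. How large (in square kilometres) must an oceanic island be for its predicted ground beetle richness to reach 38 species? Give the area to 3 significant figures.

38 = 10.77 × A^0.18  ⇒  A^0.18 = 38/10.77 = 3.528
ln A = ln(3.528) / 0.18 = 1.2608 / 0.18 = 7.0046
A = e^7.0046 ≈ 1102 square kilometres

1100 square kilometres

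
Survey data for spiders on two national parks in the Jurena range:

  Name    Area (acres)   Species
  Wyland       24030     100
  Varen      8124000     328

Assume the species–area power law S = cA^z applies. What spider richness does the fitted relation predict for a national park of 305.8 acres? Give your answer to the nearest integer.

41

z = ln(328/100) / ln(8124000/24030) = 1.1878 / 5.8233 = 0.2040
c = 100 / 24030^0.2040 = 100 / 7.827 = 12.78
S₃ = 12.78 × 305.8^0.2040 = 12.78 × 3.214 ≈ 41.06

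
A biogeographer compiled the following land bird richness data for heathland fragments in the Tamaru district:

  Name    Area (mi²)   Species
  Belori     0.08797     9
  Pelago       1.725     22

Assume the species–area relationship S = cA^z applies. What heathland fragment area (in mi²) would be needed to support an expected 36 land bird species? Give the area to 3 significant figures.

8.89 mi²

z = ln(22/9) / ln(1.725/0.08797) = 0.8938 / 2.9760 = 0.3003
c = 9 / 0.08797^0.3003 = 9 / 0.4819 = 18.68
A = (36/18.68)^(1/0.3003) ⇒ ln A = ln(1.928)/0.3003 = 2.1849
A = e^2.1849 ≈ 8.89 mi²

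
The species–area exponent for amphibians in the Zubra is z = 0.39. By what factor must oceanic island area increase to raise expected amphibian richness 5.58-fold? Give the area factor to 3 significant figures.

(A₂/A₁)^0.39 = 5.58, so A₂/A₁ = 5.58^(1/0.39) = 5.58^2.564
ln(A₂/A₁) = ln 5.58 / 0.39 = 1.7192 / 0.39 = 4.4082
A₂/A₁ = e^4.4082 ≈ 82.12

82.1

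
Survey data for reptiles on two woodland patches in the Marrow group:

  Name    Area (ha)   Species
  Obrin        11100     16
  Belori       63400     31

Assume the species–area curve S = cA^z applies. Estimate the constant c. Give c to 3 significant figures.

0.466

z = ln(S₂/S₁) / ln(A₂/A₁) = ln(31/16) / ln(63400/11100) = 0.6614 / 1.7425 = 0.3796
c = S₁ / A₁^z = 16 / 11100^0.3796 = 16 / 34.31 = 0.4663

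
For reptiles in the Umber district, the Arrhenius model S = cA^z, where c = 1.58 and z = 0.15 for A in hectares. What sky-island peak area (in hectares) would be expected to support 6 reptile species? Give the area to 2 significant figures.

7300 hectares

6 = 1.58 × A^0.15  ⇒  A^0.15 = 6/1.58 = 3.797
ln A = ln(3.797) / 0.15 = 1.3343 / 0.15 = 8.8956
A = e^8.8956 ≈ 7300 hectares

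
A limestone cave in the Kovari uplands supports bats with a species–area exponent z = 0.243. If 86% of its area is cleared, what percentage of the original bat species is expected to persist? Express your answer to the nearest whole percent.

S_new/S_old = (A_new/A_old)^z = 0.14^0.243
= exp(0.243 × ln 0.14) = exp(0.243 × -1.9661) = exp(-0.4778) ≈ 0.6202

62%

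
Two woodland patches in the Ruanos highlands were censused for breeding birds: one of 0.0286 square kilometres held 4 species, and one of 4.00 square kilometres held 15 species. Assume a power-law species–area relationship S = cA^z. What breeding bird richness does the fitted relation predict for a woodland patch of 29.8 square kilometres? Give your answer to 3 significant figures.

25.7

z = ln(15/4) / ln(4/0.0286) = 1.3218 / 4.9406 = 0.2675
c = 4 / 0.0286^0.2675 = 4 / 0.3864 = 10.35
S₃ = 10.35 × 29.8^0.2675 = 10.35 × 2.48 ≈ 25.67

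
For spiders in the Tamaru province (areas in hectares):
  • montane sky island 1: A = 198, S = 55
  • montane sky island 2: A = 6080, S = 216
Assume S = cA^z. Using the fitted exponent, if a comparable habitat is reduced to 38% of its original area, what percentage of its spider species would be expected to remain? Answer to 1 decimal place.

z = ln(216/55) / ln(6080/198) = 1.3679 / 3.4245 = 0.3995
S_new/S_old = (A_new/A_old)^z = 0.38^0.3995 = exp(0.3995 × -0.9676) = 0.6794

67.9%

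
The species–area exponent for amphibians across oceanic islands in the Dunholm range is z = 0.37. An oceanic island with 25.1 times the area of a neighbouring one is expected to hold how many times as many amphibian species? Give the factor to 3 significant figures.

3.30

S₂/S₁ = (A₂/A₁)^z = 25.1^0.37
ln(S₂/S₁) = 0.37 × ln 25.1 = 0.37 × 3.2229 = 1.1925
S₂/S₁ = e^1.1925 ≈ 3.295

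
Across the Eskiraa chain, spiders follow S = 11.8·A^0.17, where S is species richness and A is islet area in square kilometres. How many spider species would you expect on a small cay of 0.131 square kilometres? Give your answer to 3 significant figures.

8.35

S = 11.8 × 0.131^0.17 = 11.8 × 0.7078 ≈ 8.353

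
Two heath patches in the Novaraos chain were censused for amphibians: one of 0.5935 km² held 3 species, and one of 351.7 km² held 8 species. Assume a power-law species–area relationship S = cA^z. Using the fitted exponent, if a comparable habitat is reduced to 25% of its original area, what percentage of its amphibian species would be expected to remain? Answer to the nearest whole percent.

81%

z = ln(8/3) / ln(351.7/0.5935) = 0.9808 / 6.3845 = 0.1536
S_new/S_old = (A_new/A_old)^z = 0.25^0.1536 = exp(0.1536 × -1.3863) = 0.8082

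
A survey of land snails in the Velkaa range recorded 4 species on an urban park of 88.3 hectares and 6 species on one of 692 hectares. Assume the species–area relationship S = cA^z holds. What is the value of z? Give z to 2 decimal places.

0.20

Taking logs: ln S = ln c + z ln A, so z = (ln S₂ − ln S₁)/(ln A₂ − ln A₁).
z = ln(6/4) / ln(692/88.3) = ln(1.5) / ln(7.837) = 0.4055 / 2.0588 = 0.1969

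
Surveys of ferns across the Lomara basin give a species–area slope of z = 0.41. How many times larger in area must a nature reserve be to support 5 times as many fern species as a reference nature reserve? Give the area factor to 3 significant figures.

(A₂/A₁)^0.41 = 5, so A₂/A₁ = 5^(1/0.41) = 5^2.439
ln(A₂/A₁) = ln 5 / 0.41 = 1.6094 / 0.41 = 3.9255
A₂/A₁ = e^3.9255 ≈ 50.68

50.7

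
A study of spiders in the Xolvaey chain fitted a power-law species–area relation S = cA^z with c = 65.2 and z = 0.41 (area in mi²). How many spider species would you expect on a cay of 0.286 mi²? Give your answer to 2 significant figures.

S = 65.2 × 0.286^0.41
ln S = ln 65.2 + 0.41 × ln 0.286 = 4.1775 + 0.41 × -1.2518 = 3.6642
S = e^3.6642 ≈ 39.03

39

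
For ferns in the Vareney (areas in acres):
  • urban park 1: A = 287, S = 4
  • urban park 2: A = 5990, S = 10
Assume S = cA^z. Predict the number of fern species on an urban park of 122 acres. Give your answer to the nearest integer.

3

z = ln(10/4) / ln(5990/287) = 0.9163 / 3.0384 = 0.3016
c = 4 / 287^0.3016 = 4 / 5.511 = 0.7258
S₃ = 0.7258 × 122^0.3016 = 0.7258 × 4.258 ≈ 3.09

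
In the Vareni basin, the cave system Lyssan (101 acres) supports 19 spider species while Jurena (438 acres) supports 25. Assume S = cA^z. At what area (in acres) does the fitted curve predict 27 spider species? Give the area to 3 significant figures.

z = ln(25/19) / ln(438/101) = 0.2744 / 1.4671 = 0.1871
c = 19 / 101^0.1871 = 19 / 2.371 = 8.014
A = (27/8.014)^(1/0.1871) ⇒ ln A = ln(3.369)/0.1871 = 6.4936
A = e^6.4936 ≈ 660.9 acres

661 acres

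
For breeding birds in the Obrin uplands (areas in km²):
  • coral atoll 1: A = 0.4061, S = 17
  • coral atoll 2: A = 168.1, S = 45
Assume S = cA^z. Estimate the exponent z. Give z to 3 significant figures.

Taking logs: ln S = ln c + z ln A, so z = (ln S₂ − ln S₁)/(ln A₂ − ln A₁).
z = ln(45/17) / ln(168.1/0.4061) = ln(2.647) / ln(413.9) = 0.9734 / 6.0257 = 0.1615

0.162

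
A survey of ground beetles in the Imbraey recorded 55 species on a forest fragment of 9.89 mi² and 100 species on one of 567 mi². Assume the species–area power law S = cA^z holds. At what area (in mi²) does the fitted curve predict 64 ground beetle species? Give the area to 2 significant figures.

z = ln(100/55) / ln(567/9.89) = 0.5978 / 4.0488 = 0.1477
c = 55 / 9.89^0.1477 = 55 / 1.403 = 39.21
A = (64/39.21)^(1/0.1477) ⇒ ln A = ln(1.632)/0.1477 = 3.3179
A = e^3.3179 ≈ 27.6 mi²

28 mi²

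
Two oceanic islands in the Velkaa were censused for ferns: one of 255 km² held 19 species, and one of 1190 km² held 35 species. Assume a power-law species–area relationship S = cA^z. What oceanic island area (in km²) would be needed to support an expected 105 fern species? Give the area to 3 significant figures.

19000 km²

z = ln(35/19) / ln(1190/255) = 0.6109 / 1.5404 = 0.3966
c = 19 / 255^0.3966 = 19 / 9.003 = 2.11
A = (105/2.11)^(1/0.3966) ⇒ ln A = ln(49.75)/0.3966 = 9.8519
A = e^9.8519 ≈ 18995 km²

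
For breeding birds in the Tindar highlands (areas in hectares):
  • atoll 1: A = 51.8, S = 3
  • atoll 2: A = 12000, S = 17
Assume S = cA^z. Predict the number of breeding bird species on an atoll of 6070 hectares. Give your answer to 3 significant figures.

13.7

z = ln(17/3) / ln(12000/51.8) = 1.7346 / 5.4453 = 0.3186
c = 3 / 51.8^0.3186 = 3 / 3.516 = 0.8531
S₃ = 0.8531 × 6070^0.3186 = 0.8531 × 16.04 ≈ 13.68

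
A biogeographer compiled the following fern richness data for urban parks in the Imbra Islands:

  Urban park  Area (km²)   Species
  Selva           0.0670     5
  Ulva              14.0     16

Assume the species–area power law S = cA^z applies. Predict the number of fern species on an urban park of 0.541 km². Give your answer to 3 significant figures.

7.88

z = ln(16/5) / ln(14/0.067) = 1.1632 / 5.3421 = 0.2177
c = 5 / 0.067^0.2177 = 5 / 0.5551 = 9.007
S₃ = 9.007 × 0.541^0.2177 = 9.007 × 0.8748 ≈ 7.879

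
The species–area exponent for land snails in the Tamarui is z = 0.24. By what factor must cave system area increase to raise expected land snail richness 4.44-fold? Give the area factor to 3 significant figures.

(A₂/A₁)^0.24 = 4.44, so A₂/A₁ = 4.44^(1/0.24) = 4.44^4.167
ln(A₂/A₁) = ln 4.44 / 0.24 = 1.4907 / 0.24 = 6.2111
A₂/A₁ = e^6.2111 ≈ 498.2

498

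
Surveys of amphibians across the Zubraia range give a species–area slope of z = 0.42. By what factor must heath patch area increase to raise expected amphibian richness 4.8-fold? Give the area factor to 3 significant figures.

(A₂/A₁)^0.42 = 4.8, so A₂/A₁ = 4.8^(1/0.42) = 4.8^2.381
ln(A₂/A₁) = ln 4.8 / 0.42 = 1.5686 / 0.42 = 3.7348
A₂/A₁ = e^3.7348 ≈ 41.88

41.9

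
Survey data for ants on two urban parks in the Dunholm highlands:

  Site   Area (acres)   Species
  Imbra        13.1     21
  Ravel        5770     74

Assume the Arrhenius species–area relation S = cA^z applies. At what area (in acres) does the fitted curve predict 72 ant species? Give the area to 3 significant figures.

z = ln(74/21) / ln(5770/13.1) = 1.2595 / 6.0878 = 0.2069
c = 21 / 13.1^0.2069 = 21 / 1.703 = 12.33
A = (72/12.33)^(1/0.2069) ⇒ ln A = ln(5.838)/0.2069 = 8.5280
A = e^8.5280 ≈ 5054 acres

5050 acres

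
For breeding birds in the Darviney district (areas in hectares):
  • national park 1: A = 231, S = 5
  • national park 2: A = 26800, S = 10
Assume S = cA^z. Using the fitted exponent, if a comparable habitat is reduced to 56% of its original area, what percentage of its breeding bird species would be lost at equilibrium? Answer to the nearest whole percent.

z = ln(10/5) / ln(26800/231) = 0.6931 / 4.7537 = 0.1458
S_new/S_old = (A_new/A_old)^z = 0.56^0.1458 = exp(0.1458 × -0.5798) = 0.9189
Fraction lost = 1 − 0.9189 = 0.08107

8%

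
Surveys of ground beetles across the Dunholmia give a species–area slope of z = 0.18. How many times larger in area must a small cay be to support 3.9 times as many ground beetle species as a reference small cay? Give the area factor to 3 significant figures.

(A₂/A₁)^0.18 = 3.9, so A₂/A₁ = 3.9^(1/0.18) = 3.9^5.556
ln(A₂/A₁) = ln 3.9 / 0.18 = 1.3610 / 0.18 = 7.5610
A₂/A₁ = e^7.5610 ≈ 1922

1920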